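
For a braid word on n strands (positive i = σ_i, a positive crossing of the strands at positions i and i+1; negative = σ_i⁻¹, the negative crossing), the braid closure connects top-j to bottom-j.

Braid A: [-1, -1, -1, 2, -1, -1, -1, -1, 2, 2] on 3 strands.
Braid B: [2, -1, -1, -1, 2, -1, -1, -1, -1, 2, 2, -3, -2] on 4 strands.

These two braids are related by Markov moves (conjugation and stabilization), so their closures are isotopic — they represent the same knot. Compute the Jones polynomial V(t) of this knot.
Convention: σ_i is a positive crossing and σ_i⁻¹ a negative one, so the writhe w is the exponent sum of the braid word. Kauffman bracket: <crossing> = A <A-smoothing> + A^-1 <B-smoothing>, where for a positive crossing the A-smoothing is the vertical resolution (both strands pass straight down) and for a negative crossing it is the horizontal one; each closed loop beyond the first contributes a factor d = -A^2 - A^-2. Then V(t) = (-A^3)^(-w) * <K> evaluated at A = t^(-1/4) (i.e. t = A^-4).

-t + 2 - 3*t^-1 + 6*t^-2 - 6*t^-3 + 7*t^-4 - 7*t^-5 + 6*t^-6 - 4*t^-7 + 2*t^-8 - t^-9

Derivation:
Markov-equivalent braids have isotopic closures, hence identical knot invariants. Strip the Markov moves from each word to reach a common short braid β, then compute V(t) once on β.
Braid A: s1^-1 s1^-1 s1^-1 s2 s1^-1 s1^-1 s1^-1 s1^-1 s2 s2 on 3 strands has no conjugating prefix/suffix or stabilization to strip; take β = s1^-1 s1^-1 s1^-1 s2 s1^-1 s1^-1 s1^-1 s1^-1 s2 s2.
Braid B: s2 s1^-1 s1^-1 s1^-1 s2 s1^-1 s1^-1 s1^-1 s1^-1 s2 s2 s3^-1 s2^-1 on 4 strands reduces by inverse Markov moves (closure unchanged at each step):
  Deconjugate: the word is γ·β·γ⁻¹ with γ = s2 (prefix) and γ⁻¹ = s2^-1 (suffix); strip both.
  Destabilize: the word has the form β·s3^-1 where s3^-1 occurs only as the final letter (β ∈ B_3); drop it and the last strand → 3 strands.
Reduced to β = s1^-1 s1^-1 s1^-1 s2 s1^-1 s1^-1 s1^-1 s1^-1 s2 s2 on 3 strands, 10 crossings.
Both give the same β = s1^-1 s1^-1 s1^-1 s2 s1^-1 s1^-1 s1^-1 s1^-1 s2 s2 on 3 strands, so one state sum suffices:
Braid: s1^-1 s1^-1 s1^-1 s2 s1^-1 s1^-1 s1^-1 s1^-1 s2 s2 on 3 strands, 10 crossings.
Writhe w = (#positive) - (#negative) = 3 - 7 = -4.
Enumerate smoothing states for the bracket polynomial. There are 2^10 = 1024 states.
Each crossing splits two ways (0=vertical, 1=horizontal). The state's weight is A^(#A-smoothings - #B-smoothings) * d^(loops - 1).
Tabulate the states by total A-exponent and number of loops L (A-exp: L × count):
  A^10: L=8 ×1
  A^8: L=7 ×10
  A^6: L=6 ×44, L=8 ×1
  A^4: L=5 ×112, L=7 ×8
  A^2: L=4 ×182, L=6 ×28
  A^0: L=3 ×194, L=5 ×58
  A^-2: L=2 ×130, L=4 ×79, L=6 ×1
  A^-4: L=1 ×45, L=3 ×70, L=5 ×5
  A^-6: L=2 ×36, L=4 ×9
  A^-8: L=3 ×10
  A^-10: L=4 ×1
Each group contributes A^e * Σ count * d^(L-1):
Powers of d = -A^2 - A^-2: d^2 = A^4 + 2 + A^-4; d^3 = -A^6 - 3*A^2 - 3*A^-2 - A^-6; d^4 = A^8 + 4*A^4 + 6 + 4*A^-4 + A^-8; d^5 = -A^10 - 5*A^6 - 10*A^2 - 10*A^-2 - 5*A^-6 - A^-10; d^6 = A^12 + 6*A^8 + 15*A^4 + 20 + 15*A^-4 + 6*A^-8 + A^-12; d^7 = -A^14 - 7*A^10 - 21*A^6 - 35*A^2 - 35*A^-2 - 21*A^-6 - 7*A^-10 - A^-14.
  A^10 * (d^7) = -A^24 - 7*A^20 - 21*A^16 - 35*A^12 - 35*A^8 - 21*A^4 - 7 - A^-4
  A^8 * (10*d^6) = 10*A^20 + 60*A^16 + 150*A^12 + 200*A^8 + 150*A^4 + 60 + 10*A^-4
  A^6 * (44*d^5 + d^7) = -A^20 - 51*A^16 - 241*A^12 - 475*A^8 - 475*A^4 - 241 - 51*A^-4 - A^-8
  A^4 * (112*d^4 + 8*d^6) = 8*A^16 + 160*A^12 + 568*A^8 + 832*A^4 + 568 + 160*A^-4 + 8*A^-8
  A^2 * (182*d^3 + 28*d^5) = -28*A^12 - 322*A^8 - 826*A^4 - 826 - 322*A^-4 - 28*A^-8
  A^0 * (194*d^2 + 58*d^4) = 58*A^8 + 426*A^4 + 736 + 426*A^-4 + 58*A^-8
  A^-2 * (130*d + 79*d^3 + d^5) = -A^8 - 84*A^4 - 377 - 377*A^-4 - 84*A^-8 - A^-12
  A^-4 * (45 + 70*d^2 + 5*d^4) = 5*A^4 + 90 + 215*A^-4 + 90*A^-8 + 5*A^-12
  A^-6 * (36*d + 9*d^3) = -9 - 63*A^-4 - 63*A^-8 - 9*A^-12
  A^-8 * (10*d^2) = 10*A^-4 + 20*A^-8 + 10*A^-12
  A^-10 * (d^3) = -A^-4 - 3*A^-8 - 3*A^-12 - A^-16
Summing the groups: <K> = -A^24 + 2*A^20 - 4*A^16 + 6*A^12 - 7*A^8 + 7*A^4 - 6 + 6*A^-4 - 3*A^-8 + 2*A^-12 - A^-16
Normalise by the writhe: (-A^3)^(-w) = (-A^3)^(4) = A^12, so f(A) = A^12 * <K> = -A^36 + 2*A^32 - 4*A^28 + 6*A^24 - 7*A^20 + 7*A^16 - 6*A^12 + 6*A^8 - 3*A^4 + 2 - A^-4.
Substitute A = t^(-1/4), i.e. A^e → t^(-e/4): V(t) = -t + 2 - 3*t^-1 + 6*t^-2 - 6*t^-3 + 7*t^-4 - 7*t^-5 + 6*t^-6 - 4*t^-7 + 2*t^-8 - t^-9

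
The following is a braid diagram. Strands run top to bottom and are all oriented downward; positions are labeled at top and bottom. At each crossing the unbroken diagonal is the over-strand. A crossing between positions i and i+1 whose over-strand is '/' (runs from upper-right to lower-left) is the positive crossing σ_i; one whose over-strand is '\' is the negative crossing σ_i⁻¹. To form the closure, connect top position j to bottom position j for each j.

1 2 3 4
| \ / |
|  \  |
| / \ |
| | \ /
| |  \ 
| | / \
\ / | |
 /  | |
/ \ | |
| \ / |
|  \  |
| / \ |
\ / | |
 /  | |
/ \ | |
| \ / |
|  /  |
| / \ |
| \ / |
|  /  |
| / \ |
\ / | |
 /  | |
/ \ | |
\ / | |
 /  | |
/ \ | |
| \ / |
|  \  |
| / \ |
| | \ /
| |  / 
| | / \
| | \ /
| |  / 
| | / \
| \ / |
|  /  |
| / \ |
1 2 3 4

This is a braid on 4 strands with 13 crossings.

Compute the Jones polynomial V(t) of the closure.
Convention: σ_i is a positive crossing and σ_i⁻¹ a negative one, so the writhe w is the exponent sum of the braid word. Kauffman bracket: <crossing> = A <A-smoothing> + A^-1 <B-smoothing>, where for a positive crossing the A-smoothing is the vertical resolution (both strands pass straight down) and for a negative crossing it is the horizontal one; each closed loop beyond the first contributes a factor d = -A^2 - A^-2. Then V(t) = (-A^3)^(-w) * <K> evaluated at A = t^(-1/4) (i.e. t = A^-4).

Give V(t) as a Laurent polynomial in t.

Reading the diagram top to bottom ('/'-over between positions i,i+1 = s_i, '\'-over = s_i^-1): braid word = s2^-1 s3^-1 s1 s2^-1 s1 s2 s2 s1 s1 s2^-1 s3 s3 s2.
The presented braid s2^-1 s3^-1 s1 s2^-1 s1 s2 s2 s1 s1 s2^-1 s3 s3 s2 on 4 strands reduces by inverse Markov moves (closure unchanged at each step):
  Deconjugate: the word is γ·β·γ⁻¹ with γ = s2^-1 s3^-1 (prefix) and γ⁻¹ = s3 s2 (suffix); strip both.
  Destabilize: the word has the form β·s3 where s3 occurs only as the final letter (β ∈ B_3); drop it and the last strand → 3 strands.
Reduced to β = s1 s2^-1 s1 s2 s2 s1 s1 s2^-1 on 3 strands, 8 crossings.
Compute on β:
Braid: s1 s2^-1 s1 s2 s2 s1 s1 s2^-1 on 3 strands, 8 crossings.
Writhe w = (#positive) - (#negative) = 6 - 2 = 4.
Computing the Kauffman bracket via state sum. There are 2^8 = 256 states.
Each crossing splits two ways (0=vertical, 1=horizontal). The state's weight is A^(#A-smoothings - #B-smoothings) * d^(loops - 1).
Tabulate the states by total A-exponent and number of loops L (A-exp: L × count):
  A^8: L=3 ×1
  A^6: L=2 ×6, L=4 ×2
  A^4: L=1 ×11, L=3 ×16, L=5 ×1
  A^2: L=2 ×47, L=4 ×9
  A^0: L=1 ×26, L=3 ×43, L=5 ×1
  A^-2: L=2 ×41, L=4 ×15
  A^-4: L=3 ×26, L=5 ×2
  A^-6: L=4 ×8
  A^-8: L=5 ×1
Each group contributes A^e * Σ count * d^(L-1):
Powers of d = -A^2 - A^-2: d^2 = A^4 + 2 + A^-4; d^3 = -A^6 - 3*A^2 - 3*A^-2 - A^-6; d^4 = A^8 + 4*A^4 + 6 + 4*A^-4 + A^-8.
  A^8 * (d^2) = A^12 + 2*A^8 + A^4
  A^6 * (6*d + 2*d^3) = -2*A^12 - 12*A^8 - 12*A^4 - 2
  A^4 * (11 + 16*d^2 + d^4) = A^12 + 20*A^8 + 49*A^4 + 20 + A^-4
  A^2 * (47*d + 9*d^3) = -9*A^8 - 74*A^4 - 74 - 9*A^-4
  A^0 * (26 + 43*d^2 + d^4) = A^8 + 47*A^4 + 118 + 47*A^-4 + A^-8
  A^-2 * (41*d + 15*d^3) = -15*A^4 - 86 - 86*A^-4 - 15*A^-8
  A^-4 * (26*d^2 + 2*d^4) = 2*A^4 + 34 + 64*A^-4 + 34*A^-8 + 2*A^-12
  A^-6 * (8*d^3) = -8 - 24*A^-4 - 24*A^-8 - 8*A^-12
  A^-8 * (d^4) = 1 + 4*A^-4 + 6*A^-8 + 4*A^-12 + A^-16
Summing the groups: <K> = 2*A^8 - 2*A^4 + 3 - 3*A^-4 + 2*A^-8 - 2*A^-12 + A^-16
Normalise by the writhe: (-A^3)^(-w) = (-A^3)^(-4) = A^-12, so f(A) = A^-12 * <K> = 2*A^-4 - 2*A^-8 + 3*A^-12 - 3*A^-16 + 2*A^-20 - 2*A^-24 + A^-28.
Substitute A = t^(-1/4), i.e. A^e → t^(-e/4): V(t) = t^7 - 2*t^6 + 2*t^5 - 3*t^4 + 3*t^3 - 2*t^2 + 2*t

Answer: t^7 - 2*t^6 + 2*t^5 - 3*t^4 + 3*t^3 - 2*t^2 + 2*t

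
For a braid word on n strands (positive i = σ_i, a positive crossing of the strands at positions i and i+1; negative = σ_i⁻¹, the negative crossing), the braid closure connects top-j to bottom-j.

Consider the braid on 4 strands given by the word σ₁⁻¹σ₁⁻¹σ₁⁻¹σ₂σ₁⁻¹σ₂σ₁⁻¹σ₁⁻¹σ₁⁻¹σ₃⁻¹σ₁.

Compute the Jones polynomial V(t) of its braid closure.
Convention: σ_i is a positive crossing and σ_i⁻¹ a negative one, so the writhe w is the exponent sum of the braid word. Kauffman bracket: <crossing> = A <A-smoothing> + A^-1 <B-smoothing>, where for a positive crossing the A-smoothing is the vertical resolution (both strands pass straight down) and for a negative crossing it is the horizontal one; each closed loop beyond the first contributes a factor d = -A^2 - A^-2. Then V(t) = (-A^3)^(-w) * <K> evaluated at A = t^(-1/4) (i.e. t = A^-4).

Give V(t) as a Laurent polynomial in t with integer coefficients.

1 - t^-1 + 2*t^-2 - 2*t^-3 + 3*t^-4 - 3*t^-5 + 2*t^-6 - 2*t^-7 + t^-8

Derivation:
The presented braid s1^-1 s1^-1 s1^-1 s2 s1^-1 s2 s1^-1 s1^-1 s1^-1 s3^-1 s1 on 4 strands reduces by inverse Markov moves (closure unchanged at each step):
  Deconjugate: the word is γ·β·γ⁻¹ with γ = s1^-1 (prefix) and γ⁻¹ = s1 (suffix); strip both.
  Destabilize: the word has the form β·s3^-1 where s3^-1 occurs only as the final letter (β ∈ B_3); drop it and the last strand → 3 strands.
Reduced to β = s1^-1 s1^-1 s2 s1^-1 s2 s1^-1 s1^-1 s1^-1 on 3 strands, 8 crossings.
Compute on β:
Braid: s1^-1 s1^-1 s2 s1^-1 s2 s1^-1 s1^-1 s1^-1 on 3 strands, 8 crossings.
Writhe w = (#positive) - (#negative) = 2 - 6 = -4.
Computing the Kauffman bracket via state sum. There are 2^8 = 256 states.
Smooth each crossing (0=||, 1=⌣⌢); contribution A^(Σ sign_k(1-2s_k)) * d^(L-1).
Tabulate the states by total A-exponent and number of loops L (A-exp: L × count):
  A^8: L=7 ×1
  A^6: L=6 ×8
  A^4: L=5 ×28
  A^2: L=4 ×55, L=6 ×1
  A^0: L=3 ×65, L=5 ×5
  A^-2: L=2 ×46, L=4 ×10
  A^-4: L=1 ×17, L=3 ×11
  A^-6: L=2 ×8
  A^-8: L=3 ×1
Each group contributes A^e * Σ count * d^(L-1):
Powers of d = -A^2 - A^-2: d^2 = A^4 + 2 + A^-4; d^3 = -A^6 - 3*A^2 - 3*A^-2 - A^-6; d^4 = A^8 + 4*A^4 + 6 + 4*A^-4 + A^-8; d^5 = -A^10 - 5*A^6 - 10*A^2 - 10*A^-2 - 5*A^-6 - A^-10; d^6 = A^12 + 6*A^8 + 15*A^4 + 20 + 15*A^-4 + 6*A^-8 + A^-12.
  A^8 * (d^6) = A^20 + 6*A^16 + 15*A^12 + 20*A^8 + 15*A^4 + 6 + A^-4
  A^6 * (8*d^5) = -8*A^16 - 40*A^12 - 80*A^8 - 80*A^4 - 40 - 8*A^-4
  A^4 * (28*d^4) = 28*A^12 + 112*A^8 + 168*A^4 + 112 + 28*A^-4
  A^2 * (55*d^3 + d^5) = -A^12 - 60*A^8 - 175*A^4 - 175 - 60*A^-4 - A^-8
  A^0 * (65*d^2 + 5*d^4) = 5*A^8 + 85*A^4 + 160 + 85*A^-4 + 5*A^-8
  A^-2 * (46*d + 10*d^3) = -10*A^4 - 76 - 76*A^-4 - 10*A^-8
  A^-4 * (17 + 11*d^2) = 11 + 39*A^-4 + 11*A^-8
  A^-6 * (8*d) = -8*A^-4 - 8*A^-8
  A^-8 * (d^2) = A^-4 + 2*A^-8 + A^-12
Summing the groups: <K> = A^20 - 2*A^16 + 2*A^12 - 3*A^8 + 3*A^4 - 2 + 2*A^-4 - A^-8 + A^-12
Normalise by the writhe: (-A^3)^(-w) = (-A^3)^(4) = A^12, so f(A) = A^12 * <K> = A^32 - 2*A^28 + 2*A^24 - 3*A^20 + 3*A^16 - 2*A^12 + 2*A^8 - A^4 + 1.
Substitute A = t^(-1/4), i.e. A^e → t^(-e/4): V(t) = 1 - t^-1 + 2*t^-2 - 2*t^-3 + 3*t^-4 - 3*t^-5 + 2*t^-6 - 2*t^-7 + t^-8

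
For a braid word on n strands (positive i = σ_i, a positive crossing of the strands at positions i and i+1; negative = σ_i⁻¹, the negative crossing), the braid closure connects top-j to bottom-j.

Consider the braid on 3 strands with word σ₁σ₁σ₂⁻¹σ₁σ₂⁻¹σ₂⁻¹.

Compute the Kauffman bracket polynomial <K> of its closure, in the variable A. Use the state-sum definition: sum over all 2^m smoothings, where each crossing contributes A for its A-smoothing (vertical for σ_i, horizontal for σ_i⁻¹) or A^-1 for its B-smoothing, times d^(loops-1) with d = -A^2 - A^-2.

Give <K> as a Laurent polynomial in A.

Braid: s1 s1 s2^-1 s1 s2^-1 s2^-1 on 3 strands, 6 crossings.
Writhe w = (#positive) - (#negative) = 3 - 3 = 0.
Computing the Kauffman bracket via state sum. There are 2^6 = 64 states.
Each crossing splits two ways (0=vertical, 1=horizontal). The state's weight is A^(#A-smoothings - #B-smoothings) * d^(loops - 1).
Tabulate the states by total A-exponent and number of loops L (A-exp: L × count):
  A^6: L=4 ×1
  A^4: L=3 ×6
  A^2: L=2 ×14, L=4 ×1
  A^0: L=1 ×13, L=3 ×7
  A^-2: L=2 ×14, L=4 ×1
  A^-4: L=3 ×6
  A^-6: L=4 ×1
Each group contributes A^e * Σ count * d^(L-1):
Powers of d = -A^2 - A^-2: d^2 = A^4 + 2 + A^-4; d^3 = -A^6 - 3*A^2 - 3*A^-2 - A^-6.
  A^6 * (d^3) = -A^12 - 3*A^8 - 3*A^4 - 1
  A^4 * (6*d^2) = 6*A^8 + 12*A^4 + 6
  A^2 * (14*d + d^3) = -A^8 - 17*A^4 - 17 - A^-4
  A^0 * (13 + 7*d^2) = 7*A^4 + 27 + 7*A^-4
  A^-2 * (14*d + d^3) = -A^4 - 17 - 17*A^-4 - A^-8
  A^-4 * (6*d^2) = 6 + 12*A^-4 + 6*A^-8
  A^-6 * (d^3) = -1 - 3*A^-4 - 3*A^-8 - A^-12
Summing the groups: <K> = -A^12 + 2*A^8 - 2*A^4 + 3 - 2*A^-4 + 2*A^-8 - A^-12

Answer: -A^12 + 2*A^8 - 2*A^4 + 3 - 2*A^-4 + 2*A^-8 - A^-12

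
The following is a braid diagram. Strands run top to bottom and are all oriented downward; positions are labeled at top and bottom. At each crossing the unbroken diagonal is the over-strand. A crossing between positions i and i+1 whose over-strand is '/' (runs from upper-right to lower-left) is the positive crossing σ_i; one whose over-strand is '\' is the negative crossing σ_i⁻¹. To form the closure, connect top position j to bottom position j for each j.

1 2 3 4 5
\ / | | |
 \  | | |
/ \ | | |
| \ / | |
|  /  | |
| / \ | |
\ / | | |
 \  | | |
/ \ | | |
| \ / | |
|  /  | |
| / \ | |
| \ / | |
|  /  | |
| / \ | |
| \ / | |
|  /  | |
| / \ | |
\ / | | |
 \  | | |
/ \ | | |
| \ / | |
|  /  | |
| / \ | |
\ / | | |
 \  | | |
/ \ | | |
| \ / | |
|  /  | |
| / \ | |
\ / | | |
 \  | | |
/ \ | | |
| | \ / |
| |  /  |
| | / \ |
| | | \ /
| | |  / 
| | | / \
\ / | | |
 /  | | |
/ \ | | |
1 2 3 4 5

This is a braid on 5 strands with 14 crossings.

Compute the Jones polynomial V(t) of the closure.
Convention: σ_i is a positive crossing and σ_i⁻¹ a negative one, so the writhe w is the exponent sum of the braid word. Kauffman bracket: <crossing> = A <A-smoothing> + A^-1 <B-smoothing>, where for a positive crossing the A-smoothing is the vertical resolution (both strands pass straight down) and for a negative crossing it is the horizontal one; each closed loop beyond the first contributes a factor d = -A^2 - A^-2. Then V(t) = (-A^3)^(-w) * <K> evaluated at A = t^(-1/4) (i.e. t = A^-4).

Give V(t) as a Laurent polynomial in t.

Reading the diagram top to bottom ('/'-over between positions i,i+1 = s_i, '\'-over = s_i^-1): braid word = s1^-1 s2 s1^-1 s2 s2 s2 s1^-1 s2 s1^-1 s2 s1^-1 s3 s4 s1.
The presented braid s1^-1 s2 s1^-1 s2 s2 s2 s1^-1 s2 s1^-1 s2 s1^-1 s3 s4 s1 on 5 strands reduces by inverse Markov moves (closure unchanged at each step):
  Deconjugate: the word is γ·β·γ⁻¹ with γ = s1^-1 (prefix) and γ⁻¹ = s1 (suffix); strip both.
  Destabilize: the word has the form β·s4 where s4 occurs only as the final letter (β ∈ B_4); drop it and the last strand → 4 strands.
  Destabilize: the word has the form β·s3 where s3 occurs only as the final letter (β ∈ B_3); drop it and the last strand → 3 strands.
Reduced to β = s2 s1^-1 s2 s2 s2 s1^-1 s2 s1^-1 s2 s1^-1 on 3 strands, 10 crossings.
Compute on β:
Braid: s2 s1^-1 s2 s2 s2 s1^-1 s2 s1^-1 s2 s1^-1 on 3 strands, 10 crossings.
Writhe w = (#positive) - (#negative) = 6 - 4 = 2.
Enumerate smoothing states for the bracket polynomial. There are 2^10 = 1024 states.
For each crossing: s=0 is the vertical smoothing, s=1 horizontal. Crossing k contributes A^(sign_k * (1 - 2*s_k)); loop factor d = -A^2 - A^-2.
Tabulate the states by total A-exponent and number of loops L (A-exp: L × count):
  A^10: L=5 ×1
  A^8: L=4 ×10
  A^6: L=3 ×42, L=5 ×3
  A^4: L=2 ×90, L=4 ×29, L=6 ×1
  A^2: L=1 ×87, L=3 ×110, L=5 ×13
  A^0: L=2 ×179, L=4 ×71, L=6 ×2
  A^-2: L=3 ×187, L=5 ×23
  A^-4: L=4 ×117, L=6 ×3
  A^-6: L=5 ×45
  A^-8: L=6 ×10
  A^-10: L=7 ×1
Each group contributes A^e * Σ count * d^(L-1):
Powers of d = -A^2 - A^-2: d^2 = A^4 + 2 + A^-4; d^3 = -A^6 - 3*A^2 - 3*A^-2 - A^-6; d^4 = A^8 + 4*A^4 + 6 + 4*A^-4 + A^-8; d^5 = -A^10 - 5*A^6 - 10*A^2 - 10*A^-2 - 5*A^-6 - A^-10; d^6 = A^12 + 6*A^8 + 15*A^4 + 20 + 15*A^-4 + 6*A^-8 + A^-12.
  A^10 * (d^4) = A^18 + 4*A^14 + 6*A^10 + 4*A^6 + A^2
  A^8 * (10*d^3) = -10*A^14 - 30*A^10 - 30*A^6 - 10*A^2
  A^6 * (42*d^2 + 3*d^4) = 3*A^14 + 54*A^10 + 102*A^6 + 54*A^2 + 3*A^-2
  A^4 * (90*d + 29*d^3 + d^5) = -A^14 - 34*A^10 - 187*A^6 - 187*A^2 - 34*A^-2 - A^-6
  A^2 * (87 + 110*d^2 + 13*d^4) = 13*A^10 + 162*A^6 + 385*A^2 + 162*A^-2 + 13*A^-6
  A^0 * (179*d + 71*d^3 + 2*d^5) = -2*A^10 - 81*A^6 - 412*A^2 - 412*A^-2 - 81*A^-6 - 2*A^-10
  A^-2 * (187*d^2 + 23*d^4) = 23*A^6 + 279*A^2 + 512*A^-2 + 279*A^-6 + 23*A^-10
  A^-4 * (117*d^3 + 3*d^5) = -3*A^6 - 132*A^2 - 381*A^-2 - 381*A^-6 - 132*A^-10 - 3*A^-14
  A^-6 * (45*d^4) = 45*A^2 + 180*A^-2 + 270*A^-6 + 180*A^-10 + 45*A^-14
  A^-8 * (10*d^5) = -10*A^2 - 50*A^-2 - 100*A^-6 - 100*A^-10 - 50*A^-14 - 10*A^-18
  A^-10 * (d^6) = A^2 + 6*A^-2 + 15*A^-6 + 20*A^-10 + 15*A^-14 + 6*A^-18 + A^-22
Summing the groups: <K> = A^18 - 4*A^14 + 7*A^10 - 10*A^6 + 14*A^2 - 14*A^-2 + 14*A^-6 - 11*A^-10 + 7*A^-14 - 4*A^-18 + A^-22
Normalise by the writhe: (-A^3)^(-w) = (-A^3)^(-2) = A^-6, so f(A) = A^-6 * <K> = A^12 - 4*A^8 + 7*A^4 - 10 + 14*A^-4 - 14*A^-8 + 14*A^-12 - 11*A^-16 + 7*A^-20 - 4*A^-24 + A^-28.
Substitute A = t^(-1/4), i.e. A^e → t^(-e/4): V(t) = t^7 - 4*t^6 + 7*t^5 - 11*t^4 + 14*t^3 - 14*t^2 + 14*t - 10 + 7*t^-1 - 4*t^-2 + t^-3

Answer: t^7 - 4*t^6 + 7*t^5 - 11*t^4 + 14*t^3 - 14*t^2 + 14*t - 10 + 7*t^-1 - 4*t^-2 + t^-3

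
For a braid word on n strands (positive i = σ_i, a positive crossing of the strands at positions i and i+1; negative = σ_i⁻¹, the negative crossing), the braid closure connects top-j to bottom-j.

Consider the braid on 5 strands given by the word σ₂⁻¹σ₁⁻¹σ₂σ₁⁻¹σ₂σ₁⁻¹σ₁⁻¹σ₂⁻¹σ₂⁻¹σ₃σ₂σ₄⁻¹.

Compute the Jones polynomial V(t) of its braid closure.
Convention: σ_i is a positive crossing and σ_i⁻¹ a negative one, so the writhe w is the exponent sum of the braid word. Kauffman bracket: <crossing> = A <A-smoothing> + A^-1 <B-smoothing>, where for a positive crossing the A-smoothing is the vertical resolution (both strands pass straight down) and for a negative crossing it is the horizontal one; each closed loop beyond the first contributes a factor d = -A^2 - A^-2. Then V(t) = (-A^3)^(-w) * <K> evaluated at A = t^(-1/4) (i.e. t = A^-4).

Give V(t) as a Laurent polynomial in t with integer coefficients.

2*t^-1 - 2*t^-2 + 3*t^-3 - 3*t^-4 + 2*t^-5 - 2*t^-6 + t^-7

Derivation:
The presented braid s2^-1 s1^-1 s2 s1^-1 s2 s1^-1 s1^-1 s2^-1 s2^-1 s3 s2 s4^-1 on 5 strands reduces by inverse Markov moves (closure unchanged at each step):
  Destabilize: the word has the form β·s4^-1 where s4^-1 occurs only as the final letter (β ∈ B_4); drop it and the last strand → 4 strands.
  Deconjugate: the word is γ·β·γ⁻¹ with γ = s2^-1 (prefix) and γ⁻¹ = s2 (suffix); strip both.
  Destabilize: the word has the form β·s3 where s3 occurs only as the final letter (β ∈ B_3); drop it and the last strand → 3 strands.
Reduced to β = s1^-1 s2 s1^-1 s2 s1^-1 s1^-1 s2^-1 s2^-1 on 3 strands, 8 crossings.
Compute on β:
Braid: s1^-1 s2 s1^-1 s2 s1^-1 s1^-1 s2^-1 s2^-1 on 3 strands, 8 crossings.
Writhe w = (#positive) - (#negative) = 2 - 6 = -4.
State-sum expansion of <K>. There are 2^8 = 256 states.
Each crossing splits two ways (0=vertical, 1=horizontal). The state's weight is A^(#A-smoothings - #B-smoothings) * d^(loops - 1).
Tabulate the states by total A-exponent and number of loops L (A-exp: L × count):
  A^8: L=5 ×1
  A^6: L=4 ×8
  A^4: L=3 ×26, L=5 ×2
  A^2: L=2 ×41, L=4 ×15
  A^0: L=1 ×26, L=3 ×43, L=5 ×1
  A^-2: L=2 ×47, L=4 ×9
  A^-4: L=1 ×11, L=3 ×16, L=5 ×1
  A^-6: L=2 ×6, L=4 ×2
  A^-8: L=3 ×1
Each group contributes A^e * Σ count * d^(L-1):
Powers of d = -A^2 - A^-2: d^2 = A^4 + 2 + A^-4; d^3 = -A^6 - 3*A^2 - 3*A^-2 - A^-6; d^4 = A^8 + 4*A^4 + 6 + 4*A^-4 + A^-8.
  A^8 * (d^4) = A^16 + 4*A^12 + 6*A^8 + 4*A^4 + 1
  A^6 * (8*d^3) = -8*A^12 - 24*A^8 - 24*A^4 - 8
  A^4 * (26*d^2 + 2*d^4) = 2*A^12 + 34*A^8 + 64*A^4 + 34 + 2*A^-4
  A^2 * (41*d + 15*d^3) = -15*A^8 - 86*A^4 - 86 - 15*A^-4
  A^0 * (26 + 43*d^2 + d^4) = A^8 + 47*A^4 + 118 + 47*A^-4 + A^-8
  A^-2 * (47*d + 9*d^3) = -9*A^4 - 74 - 74*A^-4 - 9*A^-8
  A^-4 * (11 + 16*d^2 + d^4) = A^4 + 20 + 49*A^-4 + 20*A^-8 + A^-12
  A^-6 * (6*d + 2*d^3) = -2 - 12*A^-4 - 12*A^-8 - 2*A^-12
  A^-8 * (d^2) = A^-4 + 2*A^-8 + A^-12
Summing the groups: <K> = A^16 - 2*A^12 + 2*A^8 - 3*A^4 + 3 - 2*A^-4 + 2*A^-8
Normalise by the writhe: (-A^3)^(-w) = (-A^3)^(4) = A^12, so f(A) = A^12 * <K> = A^28 - 2*A^24 + 2*A^20 - 3*A^16 + 3*A^12 - 2*A^8 + 2*A^4.
Substitute A = t^(-1/4), i.e. A^e → t^(-e/4): V(t) = 2*t^-1 - 2*t^-2 + 3*t^-3 - 3*t^-4 + 2*t^-5 - 2*t^-6 + t^-7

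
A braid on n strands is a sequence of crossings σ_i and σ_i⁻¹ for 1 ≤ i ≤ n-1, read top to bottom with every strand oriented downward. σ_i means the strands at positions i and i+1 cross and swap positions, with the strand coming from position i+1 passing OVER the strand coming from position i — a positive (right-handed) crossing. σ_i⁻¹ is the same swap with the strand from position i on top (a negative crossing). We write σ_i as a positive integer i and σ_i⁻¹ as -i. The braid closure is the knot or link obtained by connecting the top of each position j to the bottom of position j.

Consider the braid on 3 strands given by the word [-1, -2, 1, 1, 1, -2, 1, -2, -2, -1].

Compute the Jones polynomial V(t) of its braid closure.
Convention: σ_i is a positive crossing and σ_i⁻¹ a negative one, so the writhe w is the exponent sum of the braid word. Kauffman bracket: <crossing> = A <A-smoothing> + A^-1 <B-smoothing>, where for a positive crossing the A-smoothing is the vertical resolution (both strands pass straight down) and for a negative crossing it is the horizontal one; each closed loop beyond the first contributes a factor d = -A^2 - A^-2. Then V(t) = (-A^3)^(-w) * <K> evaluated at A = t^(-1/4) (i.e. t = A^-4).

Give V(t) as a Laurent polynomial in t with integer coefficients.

Braid: s1^-1 s2^-1 s1 s1 s1 s2^-1 s1 s2^-1 s2^-1 s1^-1 on 3 strands, 10 crossings.
Writhe w = (#positive) - (#negative) = 4 - 6 = -2.
Computing the Kauffman bracket via state sum. There are 2^10 = 1024 states.
For each crossing: s=0 is the vertical smoothing, s=1 horizontal. Crossing k contributes A^(sign_k * (1 - 2*s_k)); loop factor d = -A^2 - A^-2.
Tabulate the states by total A-exponent and number of loops L (A-exp: L × count):
  A^10: L=5 ×1
  A^8: L=4 ×10
  A^6: L=3 ×38, L=5 ×7
  A^4: L=2 ×67, L=4 ×49, L=6 ×4
  A^2: L=1 ×46, L=3 ×130, L=5 ×33, L=7 ×1
  A^0: L=2 ×131, L=4 ×110, L=6 ×11
  A^-2: L=1 ×25, L=3 ×133, L=5 ×51, L=7 ×1
  A^-4: L=2 ×37, L=4 ×72, L=6 ×11
  A^-6: L=3 ×25, L=5 ×19, L=7 ×1
  A^-8: L=4 ×8, L=6 ×2
  A^-10: L=5 ×1
Each group contributes A^e * Σ count * d^(L-1):
Powers of d = -A^2 - A^-2: d^2 = A^4 + 2 + A^-4; d^3 = -A^6 - 3*A^2 - 3*A^-2 - A^-6; d^4 = A^8 + 4*A^4 + 6 + 4*A^-4 + A^-8; d^5 = -A^10 - 5*A^6 - 10*A^2 - 10*A^-2 - 5*A^-6 - A^-10; d^6 = A^12 + 6*A^8 + 15*A^4 + 20 + 15*A^-4 + 6*A^-8 + A^-12.
  A^10 * (d^4) = A^18 + 4*A^14 + 6*A^10 + 4*A^6 + A^2
  A^8 * (10*d^3) = -10*A^14 - 30*A^10 - 30*A^6 - 10*A^2
  A^6 * (38*d^2 + 7*d^4) = 7*A^14 + 66*A^10 + 118*A^6 + 66*A^2 + 7*A^-2
  A^4 * (67*d + 49*d^3 + 4*d^5) = -4*A^14 - 69*A^10 - 254*A^6 - 254*A^2 - 69*A^-2 - 4*A^-6
  A^2 * (46 + 130*d^2 + 33*d^4 + d^6) = A^14 + 39*A^10 + 277*A^6 + 524*A^2 + 277*A^-2 + 39*A^-6 + A^-10
  A^0 * (131*d + 110*d^3 + 11*d^5) = -11*A^10 - 165*A^6 - 571*A^2 - 571*A^-2 - 165*A^-6 - 11*A^-10
  A^-2 * (25 + 133*d^2 + 51*d^4 + d^6) = A^10 + 57*A^6 + 352*A^2 + 617*A^-2 + 352*A^-6 + 57*A^-10 + A^-14
  A^-4 * (37*d + 72*d^3 + 11*d^5) = -11*A^6 - 127*A^2 - 363*A^-2 - 363*A^-6 - 127*A^-10 - 11*A^-14
  A^-6 * (25*d^2 + 19*d^4 + d^6) = A^6 + 25*A^2 + 116*A^-2 + 184*A^-6 + 116*A^-10 + 25*A^-14 + A^-18
  A^-8 * (8*d^3 + 2*d^5) = -2*A^2 - 18*A^-2 - 44*A^-6 - 44*A^-10 - 18*A^-14 - 2*A^-18
  A^-10 * (d^4) = A^-2 + 4*A^-6 + 6*A^-10 + 4*A^-14 + A^-18
Summing the groups: <K> = A^18 - 2*A^14 + 2*A^10 - 3*A^6 + 4*A^2 - 3*A^-2 + 3*A^-6 - 2*A^-10 + A^-14
Normalise by the writhe: (-A^3)^(-w) = (-A^3)^(2) = A^6, so f(A) = A^6 * <K> = A^24 - 2*A^20 + 2*A^16 - 3*A^12 + 4*A^8 - 3*A^4 + 3 - 2*A^-4 + A^-8.
Substitute A = t^(-1/4), i.e. A^e → t^(-e/4): V(t) = t^2 - 2*t + 3 - 3*t^-1 + 4*t^-2 - 3*t^-3 + 2*t^-4 - 2*t^-5 + t^-6

Answer: t^2 - 2*t + 3 - 3*t^-1 + 4*t^-2 - 3*t^-3 + 2*t^-4 - 2*t^-5 + t^-6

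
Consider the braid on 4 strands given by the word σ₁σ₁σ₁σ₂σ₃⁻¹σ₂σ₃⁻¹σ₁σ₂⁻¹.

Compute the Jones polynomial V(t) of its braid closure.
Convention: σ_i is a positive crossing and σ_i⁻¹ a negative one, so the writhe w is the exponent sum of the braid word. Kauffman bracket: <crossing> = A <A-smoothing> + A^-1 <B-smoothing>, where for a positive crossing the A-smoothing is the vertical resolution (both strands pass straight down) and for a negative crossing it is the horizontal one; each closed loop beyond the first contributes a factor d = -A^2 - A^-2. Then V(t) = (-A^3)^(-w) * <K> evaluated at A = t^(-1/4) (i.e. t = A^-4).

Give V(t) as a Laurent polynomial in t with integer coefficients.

Braid: s1 s1 s1 s2 s3^-1 s2 s3^-1 s1 s2^-1 on 4 strands, 9 crossings.
Writhe w = (#positive) - (#negative) = 6 - 3 = 3.
State-sum expansion of <K>. There are 2^9 = 512 states.
Each crossing splits two ways (0=vertical, 1=horizontal). The state's weight is A^(#A-smoothings - #B-smoothings) * d^(loops - 1).
Tabulate the states by total A-exponent and number of loops L (A-exp: L × count):
  A^9: L=3 ×1
  A^7: L=2 ×7, L=4 ×2
  A^5: L=1 ×12, L=3 ×24
  A^3: L=2 ×66, L=4 ×18
  A^1: L=1 ×35, L=3 ×84, L=5 ×7
  A^-1: L=2 ×73, L=4 ×52, L=6 ×1
  A^-3: L=3 ×68, L=5 ×16
  A^-5: L=4 ×34, L=6 ×2
  A^-7: L=5 ×9
  A^-9: L=6 ×1
Each group contributes A^e * Σ count * d^(L-1):
Powers of d = -A^2 - A^-2: d^2 = A^4 + 2 + A^-4; d^3 = -A^6 - 3*A^2 - 3*A^-2 - A^-6; d^4 = A^8 + 4*A^4 + 6 + 4*A^-4 + A^-8; d^5 = -A^10 - 5*A^6 - 10*A^2 - 10*A^-2 - 5*A^-6 - A^-10.
  A^9 * (d^2) = A^13 + 2*A^9 + A^5
  A^7 * (7*d + 2*d^3) = -2*A^13 - 13*A^9 - 13*A^5 - 2*A
  A^5 * (12 + 24*d^2) = 24*A^9 + 60*A^5 + 24*A
  A^3 * (66*d + 18*d^3) = -18*A^9 - 120*A^5 - 120*A - 18*A^-3
  A^1 * (35 + 84*d^2 + 7*d^4) = 7*A^9 + 112*A^5 + 245*A + 112*A^-3 + 7*A^-7
  A^-1 * (73*d + 52*d^3 + d^5) = -A^9 - 57*A^5 - 239*A - 239*A^-3 - 57*A^-7 - A^-11
  A^-3 * (68*d^2 + 16*d^4) = 16*A^5 + 132*A + 232*A^-3 + 132*A^-7 + 16*A^-11
  A^-5 * (34*d^3 + 2*d^5) = -2*A^5 - 44*A - 122*A^-3 - 122*A^-7 - 44*A^-11 - 2*A^-15
  A^-7 * (9*d^4) = 9*A + 36*A^-3 + 54*A^-7 + 36*A^-11 + 9*A^-15
  A^-9 * (d^5) = -A - 5*A^-3 - 10*A^-7 - 10*A^-11 - 5*A^-15 - A^-19
Summing the groups: <K> = -A^13 + A^9 - 3*A^5 + 4*A - 4*A^-3 + 4*A^-7 - 3*A^-11 + 2*A^-15 - A^-19
Normalise by the writhe: (-A^3)^(-w) = (-A^3)^(-3) = -A^-9, so f(A) = -A^-9 * <K> = A^4 - 1 + 3*A^-4 - 4*A^-8 + 4*A^-12 - 4*A^-16 + 3*A^-20 - 2*A^-24 + A^-28.
Substitute A = t^(-1/4), i.e. A^e → t^(-e/4): V(t) = t^7 - 2*t^6 + 3*t^5 - 4*t^4 + 4*t^3 - 4*t^2 + 3*t - 1 + t^-1

Answer: t^7 - 2*t^6 + 3*t^5 - 4*t^4 + 4*t^3 - 4*t^2 + 3*t - 1 + t^-1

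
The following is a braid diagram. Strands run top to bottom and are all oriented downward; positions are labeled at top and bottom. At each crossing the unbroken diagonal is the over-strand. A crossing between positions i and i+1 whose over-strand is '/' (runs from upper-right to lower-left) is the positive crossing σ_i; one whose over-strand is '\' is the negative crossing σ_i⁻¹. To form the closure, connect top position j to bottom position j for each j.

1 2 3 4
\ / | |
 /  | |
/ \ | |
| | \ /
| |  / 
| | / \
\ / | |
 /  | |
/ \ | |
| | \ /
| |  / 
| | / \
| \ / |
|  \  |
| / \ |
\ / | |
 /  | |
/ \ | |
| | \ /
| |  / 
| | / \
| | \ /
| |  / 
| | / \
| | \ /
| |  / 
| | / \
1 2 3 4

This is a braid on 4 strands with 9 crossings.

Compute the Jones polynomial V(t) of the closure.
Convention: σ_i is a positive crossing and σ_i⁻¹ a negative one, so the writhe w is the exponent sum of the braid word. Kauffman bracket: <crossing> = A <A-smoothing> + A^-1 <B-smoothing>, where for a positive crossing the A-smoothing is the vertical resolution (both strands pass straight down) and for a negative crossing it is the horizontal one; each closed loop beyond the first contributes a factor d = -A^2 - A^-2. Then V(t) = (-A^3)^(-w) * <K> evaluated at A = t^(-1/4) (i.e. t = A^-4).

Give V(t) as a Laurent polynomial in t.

t^11 - 2*t^10 + 2*t^9 - 3*t^8 + 2*t^7 - 2*t^6 + 2*t^5 + t^3

Derivation:
Reading the diagram top to bottom ('/'-over between positions i,i+1 = s_i, '\'-over = s_i^-1): braid word = s1 s3 s1 s3 s2^-1 s1 s3 s3 s3.
Braid: s1 s3 s1 s3 s2^-1 s1 s3 s3 s3 on 4 strands, 9 crossings.
Writhe w = (#positive) - (#negative) = 8 - 1 = 7.
Computing the Kauffman bracket via state sum. There are 2^9 = 512 states.
Each crossing splits two ways (0=vertical, 1=horizontal). The state's weight is A^(#A-smoothings - #B-smoothings) * d^(loops - 1).
Tabulate the states by total A-exponent and number of loops L (A-exp: L × count):
  A^9: L=3 ×1
  A^7: L=2 ×8, L=4 ×1
  A^5: L=1 ×15, L=3 ×21
  A^3: L=2 ×60, L=4 ×24
  A^1: L=3 ×110, L=5 ×16
  A^-1: L=4 ×120, L=6 ×6
  A^-3: L=5 ×83, L=7 ×1
  A^-5: L=6 ×36
  A^-7: L=7 ×9
  A^-9: L=8 ×1
Each group contributes A^e * Σ count * d^(L-1):
Powers of d = -A^2 - A^-2: d^2 = A^4 + 2 + A^-4; d^3 = -A^6 - 3*A^2 - 3*A^-2 - A^-6; d^4 = A^8 + 4*A^4 + 6 + 4*A^-4 + A^-8; d^5 = -A^10 - 5*A^6 - 10*A^2 - 10*A^-2 - 5*A^-6 - A^-10; d^6 = A^12 + 6*A^8 + 15*A^4 + 20 + 15*A^-4 + 6*A^-8 + A^-12; d^7 = -A^14 - 7*A^10 - 21*A^6 - 35*A^2 - 35*A^-2 - 21*A^-6 - 7*A^-10 - A^-14.
  A^9 * (d^2) = A^13 + 2*A^9 + A^5
  A^7 * (8*d + d^3) = -A^13 - 11*A^9 - 11*A^5 - A
  A^5 * (15 + 21*d^2) = 21*A^9 + 57*A^5 + 21*A
  A^3 * (60*d + 24*d^3) = -24*A^9 - 132*A^5 - 132*A - 24*A^-3
  A^1 * (110*d^2 + 16*d^4) = 16*A^9 + 174*A^5 + 316*A + 174*A^-3 + 16*A^-7
  A^-1 * (120*d^3 + 6*d^5) = -6*A^9 - 150*A^5 - 420*A - 420*A^-3 - 150*A^-7 - 6*A^-11
  A^-3 * (83*d^4 + d^6) = A^9 + 89*A^5 + 347*A + 518*A^-3 + 347*A^-7 + 89*A^-11 + A^-15
  A^-5 * (36*d^5) = -36*A^5 - 180*A - 360*A^-3 - 360*A^-7 - 180*A^-11 - 36*A^-15
  A^-7 * (9*d^6) = 9*A^5 + 54*A + 135*A^-3 + 180*A^-7 + 135*A^-11 + 54*A^-15 + 9*A^-19
  A^-9 * (d^7) = -A^5 - 7*A - 21*A^-3 - 35*A^-7 - 35*A^-11 - 21*A^-15 - 7*A^-19 - A^-23
Summing the groups: <K> = -A^9 - 2*A + 2*A^-3 - 2*A^-7 + 3*A^-11 - 2*A^-15 + 2*A^-19 - A^-23
Normalise by the writhe: (-A^3)^(-w) = (-A^3)^(-7) = -A^-21, so f(A) = -A^-21 * <K> = A^-12 + 2*A^-20 - 2*A^-24 + 2*A^-28 - 3*A^-32 + 2*A^-36 - 2*A^-40 + A^-44.
Substitute A = t^(-1/4), i.e. A^e → t^(-e/4): V(t) = t^11 - 2*t^10 + 2*t^9 - 3*t^8 + 2*t^7 - 2*t^6 + 2*t^5 + t^3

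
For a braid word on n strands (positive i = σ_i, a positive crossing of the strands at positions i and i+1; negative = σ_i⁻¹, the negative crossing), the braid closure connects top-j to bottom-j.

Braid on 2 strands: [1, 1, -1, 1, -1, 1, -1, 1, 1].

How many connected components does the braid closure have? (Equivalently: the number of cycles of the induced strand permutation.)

1

Derivation:
Track the strand permutation on 2 strands, starting from identity.
  step 1: s1 swaps positions 1,2 -> [2 1]
  step 2: s1 swaps positions 1,2 -> [1 2]
  step 3: s1^-1 swaps positions 1,2 -> [2 1]
  step 4: s1 swaps positions 1,2 -> [1 2]
  step 5: s1^-1 swaps positions 1,2 -> [2 1]
  step 6: s1 swaps positions 1,2 -> [1 2]
  step 7: s1^-1 swaps positions 1,2 -> [2 1]
  step 8: s1 swaps positions 1,2 -> [1 2]
  step 9: s1 swaps positions 1,2 -> [2 1]
Final permutation (position -> original strand): [2 1]
Closure components = cycle count of this permutation = 1.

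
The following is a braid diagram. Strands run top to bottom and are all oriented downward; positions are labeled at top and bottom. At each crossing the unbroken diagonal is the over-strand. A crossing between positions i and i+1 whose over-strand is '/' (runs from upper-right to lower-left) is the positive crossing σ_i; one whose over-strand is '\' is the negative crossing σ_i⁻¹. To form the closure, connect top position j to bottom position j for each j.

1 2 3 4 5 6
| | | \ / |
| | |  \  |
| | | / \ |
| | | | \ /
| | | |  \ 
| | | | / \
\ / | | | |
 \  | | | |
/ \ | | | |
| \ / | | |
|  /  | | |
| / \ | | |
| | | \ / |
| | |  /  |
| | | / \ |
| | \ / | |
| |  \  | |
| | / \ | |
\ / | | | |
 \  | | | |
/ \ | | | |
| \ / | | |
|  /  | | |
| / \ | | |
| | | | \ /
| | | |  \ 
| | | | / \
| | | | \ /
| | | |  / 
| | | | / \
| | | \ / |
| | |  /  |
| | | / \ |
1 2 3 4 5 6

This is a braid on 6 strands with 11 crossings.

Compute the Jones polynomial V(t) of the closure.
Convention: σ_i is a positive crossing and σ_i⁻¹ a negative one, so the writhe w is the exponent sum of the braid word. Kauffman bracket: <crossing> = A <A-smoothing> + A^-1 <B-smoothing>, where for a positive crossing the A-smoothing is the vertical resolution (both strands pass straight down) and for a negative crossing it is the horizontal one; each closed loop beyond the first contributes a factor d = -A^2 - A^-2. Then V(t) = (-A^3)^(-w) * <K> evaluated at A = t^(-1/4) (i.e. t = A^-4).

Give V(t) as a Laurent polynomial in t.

t^2 - t + 1 - t^-1 + t^-2

Derivation:
Reading the diagram top to bottom ('/'-over between positions i,i+1 = s_i, '\'-over = s_i^-1): braid word = s4^-1 s5^-1 s1^-1 s2 s4 s3^-1 s1^-1 s2 s5^-1 s5 s4.
The presented braid s4^-1 s5^-1 s1^-1 s2 s4 s3^-1 s1^-1 s2 s5^-1 s5 s4 on 6 strands reduces by inverse Markov moves (closure unchanged at each step):
  Deconjugate: the word is γ·β·γ⁻¹ with γ = s4^-1 (prefix) and γ⁻¹ = s4 (suffix); strip both.
  Deconjugate: the word is γ·β·γ⁻¹ with γ = s5^-1 (prefix) and γ⁻¹ = s5 (suffix); strip both.
  Destabilize: the word has the form β·s5^-1 where s5^-1 occurs only as the final letter (β ∈ B_5); drop it and the last strand → 5 strands.
Reduced to β = s1^-1 s2 s4 s3^-1 s1^-1 s2 on 5 strands, 6 crossings.
Compute on β:
Braid: s1^-1 s2 s4 s3^-1 s1^-1 s2 on 5 strands, 6 crossings.
Writhe w = (#positive) - (#negative) = 3 - 3 = 0.
Enumerate smoothing states for the bracket polynomial. There are 2^6 = 64 states.
For each crossing: s=0 is the vertical smoothing, s=1 horizontal. Crossing k contributes A^(sign_k * (1 - 2*s_k)); loop factor d = -A^2 - A^-2.
Tabulate the states by total A-exponent and number of loops L (A-exp: L × count):
  A^6: L=4 ×1
  A^4: L=3 ×5, L=5 ×1
  A^2: L=2 ×9, L=4 ×6
  A^0: L=1 ×5, L=3 ×14, L=5 ×1
  A^-2: L=2 ×9, L=4 ×6
  A^-4: L=3 ×5, L=5 ×1
  A^-6: L=4 ×1
Each group contributes A^e * Σ count * d^(L-1):
Powers of d = -A^2 - A^-2: d^2 = A^4 + 2 + A^-4; d^3 = -A^6 - 3*A^2 - 3*A^-2 - A^-6; d^4 = A^8 + 4*A^4 + 6 + 4*A^-4 + A^-8.
  A^6 * (d^3) = -A^12 - 3*A^8 - 3*A^4 - 1
  A^4 * (5*d^2 + d^4) = A^12 + 9*A^8 + 16*A^4 + 9 + A^-4
  A^2 * (9*d + 6*d^3) = -6*A^8 - 27*A^4 - 27 - 6*A^-4
  A^0 * (5 + 14*d^2 + d^4) = A^8 + 18*A^4 + 39 + 18*A^-4 + A^-8
  A^-2 * (9*d + 6*d^3) = -6*A^4 - 27 - 27*A^-4 - 6*A^-8
  A^-4 * (5*d^2 + d^4) = A^4 + 9 + 16*A^-4 + 9*A^-8 + A^-12
  A^-6 * (d^3) = -1 - 3*A^-4 - 3*A^-8 - A^-12
Summing the groups: <K> = A^8 - A^4 + 1 - A^-4 + A^-8
Normalise by the writhe: (-A^3)^(-w) = (-A^3)^(0) = 1, so f(A) = 1 * <K> = A^8 - A^4 + 1 - A^-4 + A^-8.
Substitute A = t^(-1/4), i.e. A^e → t^(-e/4): V(t) = t^2 - t + 1 - t^-1 + t^-2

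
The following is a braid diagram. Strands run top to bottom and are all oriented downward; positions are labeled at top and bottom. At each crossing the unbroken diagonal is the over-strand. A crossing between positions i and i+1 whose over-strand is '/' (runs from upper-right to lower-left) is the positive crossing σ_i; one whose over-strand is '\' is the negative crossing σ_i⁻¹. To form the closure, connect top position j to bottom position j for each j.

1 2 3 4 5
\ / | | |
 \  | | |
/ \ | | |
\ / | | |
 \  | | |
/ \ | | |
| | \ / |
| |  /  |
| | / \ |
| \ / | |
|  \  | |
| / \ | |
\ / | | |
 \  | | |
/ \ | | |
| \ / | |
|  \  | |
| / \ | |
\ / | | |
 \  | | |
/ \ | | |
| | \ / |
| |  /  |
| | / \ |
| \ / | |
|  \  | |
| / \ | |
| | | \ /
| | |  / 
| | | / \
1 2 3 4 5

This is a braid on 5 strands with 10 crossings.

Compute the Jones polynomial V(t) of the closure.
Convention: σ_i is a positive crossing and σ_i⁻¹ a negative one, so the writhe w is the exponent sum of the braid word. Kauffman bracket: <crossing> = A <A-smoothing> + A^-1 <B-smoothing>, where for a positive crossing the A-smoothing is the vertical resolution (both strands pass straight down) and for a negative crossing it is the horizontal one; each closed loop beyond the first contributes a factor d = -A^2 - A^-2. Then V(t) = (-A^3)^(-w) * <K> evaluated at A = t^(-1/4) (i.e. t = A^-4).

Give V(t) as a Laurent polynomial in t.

Reading the diagram top to bottom ('/'-over between positions i,i+1 = s_i, '\'-over = s_i^-1): braid word = s1^-1 s1^-1 s3 s2^-1 s1^-1 s2^-1 s1^-1 s3 s2^-1 s4.
The presented braid s1^-1 s1^-1 s3 s2^-1 s1^-1 s2^-1 s1^-1 s3 s2^-1 s4 on 5 strands reduces by inverse Markov moves (closure unchanged at each step):
  Destabilize: the word has the form β·s4 where s4 occurs only as the final letter (β ∈ B_4); drop it and the last strand → 4 strands.
Reduced to β = s1^-1 s1^-1 s3 s2^-1 s1^-1 s2^-1 s1^-1 s3 s2^-1 on 4 strands, 9 crossings.
Compute on β:
Braid: s1^-1 s1^-1 s3 s2^-1 s1^-1 s2^-1 s1^-1 s3 s2^-1 on 4 strands, 9 crossings.
Writhe w = (#positive) - (#negative) = 2 - 7 = -5.
Computing the Kauffman bracket via state sum. There are 2^9 = 512 states.
Each crossing splits two ways (0=vertical, 1=horizontal). The state's weight is A^(#A-smoothings - #B-smoothings) * d^(loops - 1).
Tabulate the states by total A-exponent and number of loops L (A-exp: L × count):
  A^9: L=3 ×1
  A^7: L=2 ×4, L=4 ×5
  A^5: L=1 ×4, L=3 ×26, L=5 ×6
  A^3: L=2 ×43, L=4 ×40, L=6 ×1
  A^1: L=1 ×23, L=3 ×92, L=5 ×11
  A^-1: L=2 ×91, L=4 ×34, L=6 ×1
  A^-3: L=1 ×32, L=3 ×48, L=5 ×4
  A^-5: L=2 ×28, L=4 ×8
  A^-7: L=3 ×9
  A^-9: L=4 ×1
Each group contributes A^e * Σ count * d^(L-1):
Powers of d = -A^2 - A^-2: d^2 = A^4 + 2 + A^-4; d^3 = -A^6 - 3*A^2 - 3*A^-2 - A^-6; d^4 = A^8 + 4*A^4 + 6 + 4*A^-4 + A^-8; d^5 = -A^10 - 5*A^6 - 10*A^2 - 10*A^-2 - 5*A^-6 - A^-10.
  A^9 * (d^2) = A^13 + 2*A^9 + A^5
  A^7 * (4*d + 5*d^3) = -5*A^13 - 19*A^9 - 19*A^5 - 5*A
  A^5 * (4 + 26*d^2 + 6*d^4) = 6*A^13 + 50*A^9 + 92*A^5 + 50*A + 6*A^-3
  A^3 * (43*d + 40*d^3 + d^5) = -A^13 - 45*A^9 - 173*A^5 - 173*A - 45*A^-3 - A^-7
  A^1 * (23 + 92*d^2 + 11*d^4) = 11*A^9 + 136*A^5 + 273*A + 136*A^-3 + 11*A^-7
  A^-1 * (91*d + 34*d^3 + d^5) = -A^9 - 39*A^5 - 203*A - 203*A^-3 - 39*A^-7 - A^-11
  A^-3 * (32 + 48*d^2 + 4*d^4) = 4*A^5 + 64*A + 152*A^-3 + 64*A^-7 + 4*A^-11
  A^-5 * (28*d + 8*d^3) = -8*A - 52*A^-3 - 52*A^-7 - 8*A^-11
  A^-7 * (9*d^2) = 9*A^-3 + 18*A^-7 + 9*A^-11
  A^-9 * (d^3) = -A^-3 - 3*A^-7 - 3*A^-11 - A^-15
Summing the groups: <K> = A^13 - 2*A^9 + 2*A^5 - 2*A + 2*A^-3 - 2*A^-7 + A^-11 - A^-15
Normalise by the writhe: (-A^3)^(-w) = (-A^3)^(5) = -A^15, so f(A) = -A^15 * <K> = -A^28 + 2*A^24 - 2*A^20 + 2*A^16 - 2*A^12 + 2*A^8 - A^4 + 1.
Substitute A = t^(-1/4), i.e. A^e → t^(-e/4): V(t) = 1 - t^-1 + 2*t^-2 - 2*t^-3 + 2*t^-4 - 2*t^-5 + 2*t^-6 - t^-7

Answer: 1 - t^-1 + 2*t^-2 - 2*t^-3 + 2*t^-4 - 2*t^-5 + 2*t^-6 - t^-7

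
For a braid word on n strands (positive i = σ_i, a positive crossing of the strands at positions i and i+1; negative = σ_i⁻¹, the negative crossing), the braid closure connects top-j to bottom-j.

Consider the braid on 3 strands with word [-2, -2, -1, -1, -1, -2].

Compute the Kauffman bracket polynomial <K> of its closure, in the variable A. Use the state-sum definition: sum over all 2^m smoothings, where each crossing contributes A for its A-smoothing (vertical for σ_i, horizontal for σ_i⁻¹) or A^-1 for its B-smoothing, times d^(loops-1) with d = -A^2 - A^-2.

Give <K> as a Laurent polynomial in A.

Braid: s2^-1 s2^-1 s1^-1 s1^-1 s1^-1 s2^-1 on 3 strands, 6 crossings.
Writhe w = (#positive) - (#negative) = 0 - 6 = -6.
Enumerate smoothing states for the bracket polynomial. There are 2^6 = 64 states.
Each crossing splits two ways (0=vertical, 1=horizontal). The state's weight is A^(#A-smoothings - #B-smoothings) * d^(loops - 1).
Tabulate the states by total A-exponent and number of loops L (A-exp: L × count):
  A^6: L=5 ×1
  A^4: L=4 ×6
  A^2: L=3 ×15
  A^0: L=2 ×18, L=4 ×2
  A^-2: L=1 ×9, L=3 ×6
  A^-4: L=2 ×6
  A^-6: L=3 ×1
Each group contributes A^e * Σ count * d^(L-1):
Powers of d = -A^2 - A^-2: d^2 = A^4 + 2 + A^-4; d^3 = -A^6 - 3*A^2 - 3*A^-2 - A^-6; d^4 = A^8 + 4*A^4 + 6 + 4*A^-4 + A^-8.
  A^6 * (d^4) = A^14 + 4*A^10 + 6*A^6 + 4*A^2 + A^-2
  A^4 * (6*d^3) = -6*A^10 - 18*A^6 - 18*A^2 - 6*A^-2
  A^2 * (15*d^2) = 15*A^6 + 30*A^2 + 15*A^-2
  A^0 * (18*d + 2*d^3) = -2*A^6 - 24*A^2 - 24*A^-2 - 2*A^-6
  A^-2 * (9 + 6*d^2) = 6*A^2 + 21*A^-2 + 6*A^-6
  A^-4 * (6*d) = -6*A^-2 - 6*A^-6
  A^-6 * (d^2) = A^-2 + 2*A^-6 + A^-10
Summing the groups: <K> = A^14 - 2*A^10 + A^6 - 2*A^2 + 2*A^-2 + A^-10

Answer: A^14 - 2*A^10 + A^6 - 2*A^2 + 2*A^-2 + A^-10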